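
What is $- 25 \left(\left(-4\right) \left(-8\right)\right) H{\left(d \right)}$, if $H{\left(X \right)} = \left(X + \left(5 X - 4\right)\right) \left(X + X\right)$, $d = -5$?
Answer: $-272000$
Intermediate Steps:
$H{\left(X \right)} = 2 X \left(-4 + 6 X\right)$ ($H{\left(X \right)} = \left(X + \left(-4 + 5 X\right)\right) 2 X = \left(-4 + 6 X\right) 2 X = 2 X \left(-4 + 6 X\right)$)
$- 25 \left(\left(-4\right) \left(-8\right)\right) H{\left(d \right)} = - 25 \left(\left(-4\right) \left(-8\right)\right) 4 \left(-5\right) \left(-2 + 3 \left(-5\right)\right) = \left(-25\right) 32 \cdot 4 \left(-5\right) \left(-2 - 15\right) = - 800 \cdot 4 \left(-5\right) \left(-17\right) = \left(-800\right) 340 = -272000$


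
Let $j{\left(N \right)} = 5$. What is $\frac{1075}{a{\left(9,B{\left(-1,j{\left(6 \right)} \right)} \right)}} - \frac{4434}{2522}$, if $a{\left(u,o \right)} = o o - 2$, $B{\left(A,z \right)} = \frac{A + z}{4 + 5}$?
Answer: $- \frac{110125257}{184106} \approx -598.16$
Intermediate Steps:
$B{\left(A,z \right)} = \frac{A}{9} + \frac{z}{9}$ ($B{\left(A,z \right)} = \frac{A + z}{9} = \left(A + z\right) \frac{1}{9} = \frac{A}{9} + \frac{z}{9}$)
$a{\left(u,o \right)} = -2 + o^{2}$ ($a{\left(u,o \right)} = o^{2} + \left(-11 + 9\right) = o^{2} - 2 = -2 + o^{2}$)
$\frac{1075}{a{\left(9,B{\left(-1,j{\left(6 \right)} \right)} \right)}} - \frac{4434}{2522} = \frac{1075}{-2 + \left(\frac{1}{9} \left(-1\right) + \frac{1}{9} \cdot 5\right)^{2}} - \frac{4434}{2522} = \frac{1075}{-2 + \left(- \frac{1}{9} + \frac{5}{9}\right)^{2}} - \frac{2217}{1261} = \frac{1075}{-2 + \left(\frac{4}{9}\right)^{2}} - \frac{2217}{1261} = \frac{1075}{-2 + \frac{16}{81}} - \frac{2217}{1261} = \frac{1075}{- \frac{146}{81}} - \frac{2217}{1261} = 1075 \left(- \frac{81}{146}\right) - \frac{2217}{1261} = - \frac{87075}{146} - \frac{2217}{1261} = - \frac{110125257}{184106}$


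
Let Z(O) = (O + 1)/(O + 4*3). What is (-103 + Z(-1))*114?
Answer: -11742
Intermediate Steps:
Z(O) = (1 + O)/(12 + O) (Z(O) = (1 + O)/(O + 12) = (1 + O)/(12 + O))
(-103 + Z(-1))*114 = (-103 + (1 - 1)/(12 - 1))*114 = (-103 + 0/11)*114 = (-103 + (1/11)*0)*114 = (-103 + 0)*114 = -103*114 = -11742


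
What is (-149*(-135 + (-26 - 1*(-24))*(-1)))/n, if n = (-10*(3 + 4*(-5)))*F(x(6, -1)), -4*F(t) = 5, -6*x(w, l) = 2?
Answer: -39634/425 ≈ -93.256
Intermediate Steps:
x(w, l) = -⅓ (x(w, l) = -⅙*2 = -⅓)
F(t) = -5/4 (F(t) = -¼*5 = -5/4)
n = -425/2 (n = -10*(3 + 4*(-5))*(-5/4) = -10*(3 - 20)*(-5/4) = -10*(-17)*(-5/4) = 170*(-5/4) = -425/2 ≈ -212.50)
(-149*(-135 + (-26 - 1*(-24))*(-1)))/n = (-149*(-135 + (-26 - 1*(-24))*(-1)))/(-425/2) = -149*(-135 + (-26 + 24)*(-1))*(-2/425) = -149*(-135 - 2*(-1))*(-2/425) = -149*(-135 + 2)*(-2/425) = -149*(-133)*(-2/425) = 19817*(-2/425) = -39634/425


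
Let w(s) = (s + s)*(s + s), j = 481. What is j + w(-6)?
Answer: 625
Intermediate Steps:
w(s) = 4*s**2 (w(s) = (2*s)*(2*s) = 4*s**2)
j + w(-6) = 481 + 4*(-6)**2 = 481 + 4*36 = 481 + 144 = 625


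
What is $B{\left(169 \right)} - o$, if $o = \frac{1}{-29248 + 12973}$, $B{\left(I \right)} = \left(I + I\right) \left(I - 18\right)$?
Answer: $\frac{830643451}{16275} \approx 51038.0$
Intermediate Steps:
$B{\left(I \right)} = 2 I \left(-18 + I\right)$
$o = - \frac{1}{16275}$ ($o = \frac{1}{-16275} = - \frac{1}{16275} \approx -6.1444 \cdot 10^{-5}$)
$B{\left(169 \right)} - o = 2 \cdot 169 \left(-18 + 169\right) - - \frac{1}{16275} = 2 \cdot 169 \cdot 151 + \frac{1}{16275} = 51038 + \frac{1}{16275} = \frac{830643451}{16275}$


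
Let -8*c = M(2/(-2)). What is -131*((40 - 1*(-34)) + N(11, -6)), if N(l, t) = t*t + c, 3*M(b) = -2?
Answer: -173051/12 ≈ -14421.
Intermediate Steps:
M(b) = -⅔ (M(b) = (⅓)*(-2) = -⅔)
c = 1/12 (c = -⅛*(-⅔) = 1/12 ≈ 0.083333)
N(l, t) = 1/12 + t² (N(l, t) = t*t + 1/12 = t² + 1/12 = 1/12 + t²)
-131*((40 - 1*(-34)) + N(11, -6)) = -131*((40 - 1*(-34)) + (1/12 + (-6)²)) = -131*((40 + 34) + (1/12 + 36)) = -131*(74 + 433/12) = -131*1321/12 = -173051/12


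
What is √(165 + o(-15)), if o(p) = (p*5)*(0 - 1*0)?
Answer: √165 ≈ 12.845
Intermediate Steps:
o(p) = 0 (o(p) = (5*p)*(0 + 0) = (5*p)*0 = 0)
√(165 + o(-15)) = √(165 + 0) = √165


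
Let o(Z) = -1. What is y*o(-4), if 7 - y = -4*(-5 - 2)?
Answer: 21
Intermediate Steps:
y = -21 (y = 7 - (-4)*(-5 - 2) = 7 - (-4)*(-7) = 7 - 1*28 = 7 - 28 = -21)
y*o(-4) = -21*(-1) = 21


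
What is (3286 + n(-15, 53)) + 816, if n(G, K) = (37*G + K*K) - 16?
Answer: 6340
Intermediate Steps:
n(G, K) = -16 + K² + 37*G (n(G, K) = (37*G + K²) - 16 = (K² + 37*G) - 16 = -16 + K² + 37*G)
(3286 + n(-15, 53)) + 816 = (3286 + (-16 + 53² + 37*(-15))) + 816 = (3286 + (-16 + 2809 - 555)) + 816 = (3286 + 2238) + 816 = 5524 + 816 = 6340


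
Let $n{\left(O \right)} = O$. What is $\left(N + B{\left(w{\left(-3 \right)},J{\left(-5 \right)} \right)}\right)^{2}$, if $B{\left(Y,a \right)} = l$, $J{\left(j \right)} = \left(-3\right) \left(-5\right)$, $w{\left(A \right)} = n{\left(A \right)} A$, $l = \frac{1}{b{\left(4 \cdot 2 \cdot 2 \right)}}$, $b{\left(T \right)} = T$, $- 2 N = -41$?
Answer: $\frac{108241}{256} \approx 422.82$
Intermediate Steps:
$N = \frac{41}{2}$ ($N = \left(- \frac{1}{2}\right) \left(-41\right) = \frac{41}{2} \approx 20.5$)
$l = \frac{1}{16}$ ($l = \frac{1}{4 \cdot 2 \cdot 2} = \frac{1}{8 \cdot 2} = \frac{1}{16} \approx 0.0625$)
$w{\left(A \right)} = A^{2}$ ($w{\left(A \right)} = A A = A^{2}$)
$J{\left(j \right)} = 15$
$B{\left(Y,a \right)} = \frac{1}{16}$
$\left(N + B{\left(w{\left(-3 \right)},J{\left(-5 \right)} \right)}\right)^{2} = \left(\frac{41}{2} + \frac{1}{16}\right)^{2} = \left(\frac{329}{16}\right)^{2} = \frac{108241}{256}$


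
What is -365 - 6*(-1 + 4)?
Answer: -383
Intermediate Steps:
-365 - 6*(-1 + 4) = -365 - 6*3 = -365 - 1*18 = -365 - 18 = -383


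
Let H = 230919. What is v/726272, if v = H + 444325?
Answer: 168811/181568 ≈ 0.92974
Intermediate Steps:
v = 675244 (v = 230919 + 444325 = 675244)
v/726272 = 675244/726272 = 675244*(1/726272) = 168811/181568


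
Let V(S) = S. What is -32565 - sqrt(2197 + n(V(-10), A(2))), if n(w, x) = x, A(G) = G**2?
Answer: -32565 - sqrt(2201) ≈ -32612.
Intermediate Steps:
-32565 - sqrt(2197 + n(V(-10), A(2))) = -32565 - sqrt(2197 + 2**2) = -32565 - sqrt(2197 + 4) = -32565 - sqrt(2201)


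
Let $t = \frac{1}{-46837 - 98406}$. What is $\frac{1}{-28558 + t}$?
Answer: $- \frac{145243}{4147849595} \approx -3.5016 \cdot 10^{-5}$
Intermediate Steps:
$t = - \frac{1}{145243}$ ($t = \frac{1}{-145243} = - \frac{1}{145243} \approx -6.885 \cdot 10^{-6}$)
$\frac{1}{-28558 + t} = \frac{1}{-28558 - \frac{1}{145243}} = \frac{1}{- \frac{4147849595}{145243}} = - \frac{145243}{4147849595}$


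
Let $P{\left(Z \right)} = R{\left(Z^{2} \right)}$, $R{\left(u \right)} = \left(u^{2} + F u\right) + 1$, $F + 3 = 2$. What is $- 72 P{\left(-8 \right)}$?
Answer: $-290376$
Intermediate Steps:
$F = -1$ ($F = -3 + 2 = -1$)
$R{\left(u \right)} = 1 + u^{2} - u$ ($R{\left(u \right)} = \left(u^{2} - u\right) + 1 = 1 + u^{2} - u$)
$P{\left(Z \right)} = 1 + Z^{4} - Z^{2}$ ($P{\left(Z \right)} = 1 + \left(Z^{2}\right)^{2} - Z^{2} = 1 + Z^{4} - Z^{2}$)
$- 72 P{\left(-8 \right)} = - 72 \left(1 + \left(-8\right)^{4} - \left(-8\right)^{2}\right) = - 72 \left(1 + 4096 - 64\right) = \left(-72\right) 4033 = -290376$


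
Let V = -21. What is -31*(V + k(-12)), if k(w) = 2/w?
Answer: 3937/6 ≈ 656.17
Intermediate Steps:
-31*(V + k(-12)) = -31*(-21 + 2/(-12)) = -31*(-21 + 2*(-1/12)) = -31*(-21 - ⅙) = -31*(-127/6) = 3937/6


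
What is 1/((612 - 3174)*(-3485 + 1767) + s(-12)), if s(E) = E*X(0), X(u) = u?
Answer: 1/4401516 ≈ 2.2719e-7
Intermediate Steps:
s(E) = 0 (s(E) = E*0 = 0)
1/((612 - 3174)*(-3485 + 1767) + s(-12)) = 1/((612 - 3174)*(-3485 + 1767) + 0) = 1/(-2562*(-1718) + 0) = 1/(4401516 + 0) = 1/4401516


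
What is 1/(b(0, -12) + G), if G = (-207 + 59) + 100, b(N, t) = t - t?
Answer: -1/48 ≈ -0.020833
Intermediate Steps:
b(N, t) = 0
G = -48 (G = -148 + 100 = -48)
1/(b(0, -12) + G) = 1/(0 - 48) = 1/(-48) = -1/48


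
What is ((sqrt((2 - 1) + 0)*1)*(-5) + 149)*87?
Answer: 12528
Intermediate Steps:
((sqrt((2 - 1) + 0)*1)*(-5) + 149)*87 = ((sqrt(1 + 0)*1)*(-5) + 149)*87 = ((sqrt(1)*1)*(-5) + 149)*87 = ((1*1)*(-5) + 149)*87 = (1*(-5) + 149)*87 = (-5 + 149)*87 = 144*87 = 12528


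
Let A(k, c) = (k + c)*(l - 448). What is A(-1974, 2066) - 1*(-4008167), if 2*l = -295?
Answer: 3953381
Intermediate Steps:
l = -295/2 (l = (½)*(-295) = -295/2 ≈ -147.50)
A(k, c) = -1191*c/2 - 1191*k/2 (A(k, c) = (k + c)*(-295/2 - 448) = (c + k)*(-1191/2) = -1191*c/2 - 1191*k/2)
A(-1974, 2066) - 1*(-4008167) = (-1191/2*2066 - 1191/2*(-1974)) - 1*(-4008167) = (-1230303 + 1175517) + 4008167 = -54786 + 4008167 = 3953381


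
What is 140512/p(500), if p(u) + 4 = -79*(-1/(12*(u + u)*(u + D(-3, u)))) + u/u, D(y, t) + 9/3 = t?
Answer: -1681085568000/35891921 ≈ -46837.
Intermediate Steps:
D(y, t) = -3 + t
p(u) = -3 + 79/(24*u*(-3 + 2*u)) (p(u) = -4 + (-79*(-1/(12*(u + u)*(u + (-3 + u)))) + u/u) = -4 + (-79*(-1/(24*u*(-3 + 2*u))) + 1) = -4 + (-(-79)/(24*u*(-3 + 2*u)) + 1) = -4 + (79/(24*u*(-3 + 2*u)) + 1) = -4 + (1 + 79/(24*u*(-3 + 2*u))) = -3 + 79/(24*u*(-3 + 2*u)))
140512/p(500) = 140512/(((1/24)*(79 - 144*500² + 216*500)/(500*(-3 + 2*500)))) = 140512/(((1/24)*(1/500)*(79 - 144*250000 + 108000)/(-3 + 1000))) = 140512/(((1/24)*(1/500)*(79 - 36000000 + 108000)/997)) = 140512/(((1/24)*(1/500)*(1/997)*(-35891921))) = 140512/(-35891921/11964000) = 140512*(-11964000/35891921) = -1681085568000/35891921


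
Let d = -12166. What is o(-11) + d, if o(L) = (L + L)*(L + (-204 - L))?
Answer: -7678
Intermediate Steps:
o(L) = -408*L (o(L) = (2*L)*(-204) = -408*L)
o(-11) + d = -408*(-11) - 12166 = 4488 - 12166 = -7678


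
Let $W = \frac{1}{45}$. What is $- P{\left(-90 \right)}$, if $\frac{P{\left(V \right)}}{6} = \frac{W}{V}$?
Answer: $\frac{1}{675} \approx 0.0014815$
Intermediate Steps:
$W = \frac{1}{45} \approx 0.022222$
$P{\left(V \right)} = \frac{2}{15 V}$ ($P{\left(V \right)} = 6 \frac{1}{45 V} = \frac{2}{15 V}$)
$- P{\left(-90 \right)} = - \frac{2}{15 \left(-90\right)} = - \frac{2 \left(-1\right)}{15 \cdot 90} = \left(-1\right) \left(- \frac{1}{675}\right) = \frac{1}{675}$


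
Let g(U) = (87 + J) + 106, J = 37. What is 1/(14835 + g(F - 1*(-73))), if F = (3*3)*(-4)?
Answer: 1/15065 ≈ 6.6379e-5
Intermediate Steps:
F = -36 (F = 9*(-4) = -36)
g(U) = 230 (g(U) = (87 + 37) + 106 = 124 + 106 = 230)
1/(14835 + g(F - 1*(-73))) = 1/(14835 + 230) = 1/15065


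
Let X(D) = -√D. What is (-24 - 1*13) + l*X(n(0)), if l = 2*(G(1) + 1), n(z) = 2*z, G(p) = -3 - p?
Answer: -37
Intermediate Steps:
l = -6 (l = 2*((-3 - 1*1) + 1) = 2*((-3 - 1) + 1) = 2*(-4 + 1) = 2*(-3) = -6)
(-24 - 1*13) + l*X(n(0)) = (-24 - 1*13) - (-6)*√(2*0) = (-24 - 13) - (-6)*√0 = -37 - (-6)*0 = -37 - 6*0 = -37 + 0 = -37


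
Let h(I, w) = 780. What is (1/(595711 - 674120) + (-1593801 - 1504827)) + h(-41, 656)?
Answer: -242899163833/78409 ≈ -3.0978e+6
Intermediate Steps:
(1/(595711 - 674120) + (-1593801 - 1504827)) + h(-41, 656) = (1/(595711 - 674120) + (-1593801 - 1504827)) + 780 = (1/(-78409) - 3098628) + 780 = (-1/78409 - 3098628) + 780 = -242960322853/78409 + 780 = -242899163833/78409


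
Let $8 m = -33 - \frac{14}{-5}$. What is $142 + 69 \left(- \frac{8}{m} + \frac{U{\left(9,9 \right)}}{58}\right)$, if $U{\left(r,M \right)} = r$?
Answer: $\frac{2618047}{8758} \approx 298.93$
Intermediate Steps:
$m = - \frac{151}{40}$ ($m = \frac{-33 - \frac{14}{-5}}{8} = \frac{-33 - 14 \left(- \frac{1}{5}\right)}{8} = \frac{-33 - - \frac{14}{5}}{8} = \frac{-33 + \frac{14}{5}}{8} = \frac{1}{8} \left(- \frac{151}{5}\right) = - \frac{151}{40} \approx -3.775$)
$142 + 69 \left(- \frac{8}{m} + \frac{U{\left(9,9 \right)}}{58}\right) = 142 + 69 \left(- \frac{8}{- \frac{151}{40}} + \frac{9}{58}\right) = 142 + 69 \left(\left(-8\right) \left(- \frac{40}{151}\right) + 9 \cdot \frac{1}{58}\right) = 142 + 69 \left(\frac{320}{151} + \frac{9}{58}\right) = 142 + 69 \cdot \frac{19919}{8758} = 142 + \frac{1374411}{8758} = \frac{2618047}{8758}$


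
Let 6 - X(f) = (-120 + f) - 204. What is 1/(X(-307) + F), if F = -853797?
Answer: -1/853160 ≈ -1.1721e-6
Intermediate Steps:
X(f) = 330 - f (X(f) = 6 - ((-120 + f) - 204) = 6 - (-324 + f) = 6 + (324 - f) = 330 - f)
1/(X(-307) + F) = 1/((330 - 1*(-307)) - 853797) = 1/((330 + 307) - 853797) = 1/(637 - 853797) = 1/(-853160) = -1/853160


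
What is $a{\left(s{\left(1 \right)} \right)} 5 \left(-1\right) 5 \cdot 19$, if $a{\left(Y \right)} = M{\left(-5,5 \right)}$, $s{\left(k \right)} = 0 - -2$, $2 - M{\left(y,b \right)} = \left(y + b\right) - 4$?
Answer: $-2850$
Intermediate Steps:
$M{\left(y,b \right)} = 6 - b - y$ ($M{\left(y,b \right)} = 2 - \left(\left(y + b\right) - 4\right) = 2 - \left(\left(b + y\right) - 4\right) = 2 - \left(-4 + b + y\right) = 6 - b - y$)
$s{\left(k \right)} = 2$ ($s{\left(k \right)} = 0 + 2 = 2$)
$a{\left(Y \right)} = 6$ ($a{\left(Y \right)} = 6 - 5 - -5 = 6 - 5 + 5 = 6$)
$a{\left(s{\left(1 \right)} \right)} 5 \left(-1\right) 5 \cdot 19 = 6 \cdot 5 \left(-1\right) 5 \cdot 19 = 6 \left(\left(-5\right) 5\right) 19 = 6 \left(-25\right) 19 = \left(-150\right) 19 = -2850$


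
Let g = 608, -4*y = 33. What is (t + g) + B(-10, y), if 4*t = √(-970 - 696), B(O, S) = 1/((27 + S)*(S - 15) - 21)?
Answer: 4445072/7311 + 7*I*√34/4 ≈ 608.0 + 10.204*I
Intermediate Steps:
y = -33/4 (y = -¼*33 = -33/4 ≈ -8.2500)
B(O, S) = 1/(-21 + (-15 + S)*(27 + S)) (B(O, S) = 1/((27 + S)*(-15 + S) - 21) = 1/((-15 + S)*(27 + S) - 21) = 1/(-21 + (-15 + S)*(27 + S)))
t = 7*I*√34/4 (t = √(-970 - 696)/4 = √(-1666)/4 = (7*I*√34)/4 = 7*I*√34/4 ≈ 10.204*I)
(t + g) + B(-10, y) = (7*I*√34/4 + 608) + 1/(-426 + (-33/4)² + 12*(-33/4)) = (608 + 7*I*√34/4) + 1/(-426 + 1089/16 - 99) = (608 + 7*I*√34/4) + 1/(-7311/16) = (608 + 7*I*√34/4) - 16/7311 = 4445072/7311 + 7*I*√34/4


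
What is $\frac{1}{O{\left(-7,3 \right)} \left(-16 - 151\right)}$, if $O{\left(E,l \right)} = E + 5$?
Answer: $\frac{1}{334} \approx 0.002994$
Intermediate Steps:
$O{\left(E,l \right)} = 5 + E$
$\frac{1}{O{\left(-7,3 \right)} \left(-16 - 151\right)} = \frac{1}{\left(5 - 7\right) \left(-16 - 151\right)} = \frac{1}{\left(-2\right) \left(-167\right)} = \frac{1}{334}$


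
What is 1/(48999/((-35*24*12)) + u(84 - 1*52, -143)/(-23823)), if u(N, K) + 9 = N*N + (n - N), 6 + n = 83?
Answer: -26681760/130887553 ≈ -0.20385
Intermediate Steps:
n = 77 (n = -6 + 83 = 77)
u(N, K) = 68 + N² - N (u(N, K) = -9 + (N*N + (77 - N)) = -9 + (N² + (77 - N)) = -9 + (77 + N² - N) = 68 + N² - N)
1/(48999/((-35*24*12)) + u(84 - 1*52, -143)/(-23823)) = 1/(48999/((-35*24*12)) + (68 + (84 - 1*52)² - (84 - 1*52))/(-23823)) = 1/(48999/((-840*12)) + (68 + (84 - 52)² - (84 - 52))*(-1/23823)) = 1/(48999/(-10080) + (68 + 32² - 1*32)*(-1/23823)) = 1/(48999*(-1/10080) + (68 + 1024 - 32)*(-1/23823)) = 1/(-16333/3360 + 1060*(-1/23823)) = 1/(-16333/3360 - 1060/23823) = 1/(-130887553/26681760) = -26681760/130887553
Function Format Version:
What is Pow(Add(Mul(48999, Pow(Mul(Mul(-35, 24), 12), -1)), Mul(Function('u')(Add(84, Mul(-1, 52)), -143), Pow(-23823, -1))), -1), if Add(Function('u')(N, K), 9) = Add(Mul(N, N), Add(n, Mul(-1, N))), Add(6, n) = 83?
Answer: Rational(-26681760, 130887553) ≈ -0.20385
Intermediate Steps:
n = 77 (n = Add(-6, 83) = 77)
Function('u')(N, K) = Add(68, Pow(N, 2), Mul(-1, N)) (Function('u')(N, K) = Add(-9, Add(Mul(N, N), Add(77, Mul(-1, N)))) = Add(-9, Add(Pow(N, 2), Add(77, Mul(-1, N)))) = Add(-9, Add(77, Pow(N, 2), Mul(-1, N))) = Add(68, Pow(N, 2), Mul(-1, N)))
Pow(Add(Mul(48999, Pow(Mul(Mul(-35, 24), 12), -1)), Mul(Function('u')(Add(84, Mul(-1, 52)), -143), Pow(-23823, -1))), -1) = Pow(Add(Mul(48999, Pow(Mul(Mul(-35, 24), 12), -1)), Mul(Add(68, Pow(Add(84, Mul(-1, 52)), 2), Mul(-1, Add(84, Mul(-1, 52)))), Pow(-23823, -1))), -1) = Pow(Add(Mul(48999, Pow(Mul(-840, 12), -1)), Mul(Add(68, Pow(Add(84, -52), 2), Mul(-1, Add(84, -52))), Rational(-1, 23823))), -1) = Pow(Add(Mul(48999, Pow(-10080, -1)), Mul(Add(68, Pow(32, 2), Mul(-1, 32)), Rational(-1, 23823))), -1) = Pow(Add(Mul(48999, Rational(-1, 10080)), Mul(Add(68, 1024, -32), Rational(-1, 23823))), -1) = Pow(Add(Rational(-16333, 3360), Mul(1060, Rational(-1, 23823))), -1) = Pow(Add(Rational(-16333, 3360), Rational(-1060, 23823)), -1) = Pow(Rational(-130887553, 26681760), -1) = Rational(-26681760, 130887553)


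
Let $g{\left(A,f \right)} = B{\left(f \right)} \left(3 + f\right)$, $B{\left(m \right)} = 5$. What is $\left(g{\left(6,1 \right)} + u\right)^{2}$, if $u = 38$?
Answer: $3364$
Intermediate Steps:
$g{\left(A,f \right)} = 15 + 5 f$ ($g{\left(A,f \right)} = 5 \left(3 + f\right) = 15 + 5 f$)
$\left(g{\left(6,1 \right)} + u\right)^{2} = \left(\left(15 + 5 \cdot 1\right) + 38\right)^{2} = \left(\left(15 + 5\right) + 38\right)^{2} = \left(20 + 38\right)^{2} = 58^{2} = 3364$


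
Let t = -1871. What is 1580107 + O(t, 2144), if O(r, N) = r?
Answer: 1578236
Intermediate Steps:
1580107 + O(t, 2144) = 1580107 - 1871 = 1578236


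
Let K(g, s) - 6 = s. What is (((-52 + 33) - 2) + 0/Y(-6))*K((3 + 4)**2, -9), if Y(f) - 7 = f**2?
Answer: 63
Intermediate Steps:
K(g, s) = 6 + s
Y(f) = 7 + f**2
(((-52 + 33) - 2) + 0/Y(-6))*K((3 + 4)**2, -9) = (((-52 + 33) - 2) + 0/(7 + (-6)**2))*(6 - 9) = ((-19 - 2) + 0/(7 + 36))*(-3) = (-21 + 0/43)*(-3) = (-21 + 0*(1/43))*(-3) = (-21 + 0)*(-3) = -21*(-3) = 63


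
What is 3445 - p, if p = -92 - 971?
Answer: 4508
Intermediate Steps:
p = -1063
3445 - p = 3445 - 1*(-1063) = 3445 + 1063 = 4508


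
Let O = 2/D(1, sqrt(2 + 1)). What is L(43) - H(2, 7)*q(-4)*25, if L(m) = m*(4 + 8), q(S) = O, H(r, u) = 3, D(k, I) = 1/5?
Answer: -234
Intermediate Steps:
D(k, I) = 1/5
O = 10 (O = 2/(1/5) = 2*5 = 10)
q(S) = 10
L(m) = 12*m (L(m) = m*12 = 12*m)
L(43) - H(2, 7)*q(-4)*25 = 12*43 - 3*10*25 = 516 - 30*25 = 516 - 1*750 = 516 - 750 = -234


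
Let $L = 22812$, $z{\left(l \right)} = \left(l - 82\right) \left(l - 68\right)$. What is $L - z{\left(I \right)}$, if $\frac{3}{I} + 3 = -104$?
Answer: $\frac{197286805}{11449} \approx 17232.0$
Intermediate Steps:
$I = - \frac{3}{107}$ ($I = \frac{3}{-3 - 104} = \frac{3}{-107} = 3 \left(- \frac{1}{107}\right) = - \frac{3}{107} \approx -0.028037$)
$z{\left(l \right)} = \left(-82 + l\right) \left(-68 + l\right)$
$L - z{\left(I \right)} = 22812 - \left(5576 + \left(- \frac{3}{107}\right)^{2} - - \frac{450}{107}\right) = 22812 - \left(5576 + \frac{9}{11449} + \frac{450}{107}\right) = 22812 - \frac{63887783}{11449} = \frac{197286805}{11449}$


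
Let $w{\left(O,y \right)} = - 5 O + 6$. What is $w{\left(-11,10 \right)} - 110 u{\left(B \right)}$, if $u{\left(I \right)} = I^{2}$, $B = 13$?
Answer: $-18529$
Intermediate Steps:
$w{\left(O,y \right)} = 6 - 5 O$
$w{\left(-11,10 \right)} - 110 u{\left(B \right)} = \left(6 - -55\right) - 110 \cdot 13^{2} = \left(6 + 55\right) - 18590 = 61 - 18590 = -18529$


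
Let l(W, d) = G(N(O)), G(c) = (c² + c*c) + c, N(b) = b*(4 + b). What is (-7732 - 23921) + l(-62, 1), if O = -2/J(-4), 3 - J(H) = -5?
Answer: -4051479/128 ≈ -31652.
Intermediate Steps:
J(H) = 8 (J(H) = 3 - 1*(-5) = 3 + 5 = 8)
O = -¼ (O = -2/8 = -2*⅛ = -¼ ≈ -0.25000)
G(c) = c + 2*c² (G(c) = (c² + c²) + c = 2*c² + c = c + 2*c²)
l(W, d) = 105/128 (l(W, d) = (-(4 - ¼)/4)*(1 + 2*(-(4 - ¼)/4)) = (-¼*15/4)*(1 + 2*(-¼*15/4)) = -15*(1 + 2*(-15/16))/16 = -15*(1 - 15/8)/16 = -15/16*(-7/8) = 105/128)
(-7732 - 23921) + l(-62, 1) = (-7732 - 23921) + 105/128 = -31653 + 105/128 = -4051479/128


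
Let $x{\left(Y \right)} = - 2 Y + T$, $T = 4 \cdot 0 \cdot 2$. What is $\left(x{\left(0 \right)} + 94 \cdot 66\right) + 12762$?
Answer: $18966$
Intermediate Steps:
$T = 0$ ($T = 0 \cdot 2 = 0$)
$x{\left(Y \right)} = - 2 Y$ ($x{\left(Y \right)} = - 2 Y + 0 = - 2 Y$)
$\left(x{\left(0 \right)} + 94 \cdot 66\right) + 12762 = \left(\left(-2\right) 0 + 94 \cdot 66\right) + 12762 = \left(0 + 6204\right) + 12762 = 6204 + 12762 = 18966$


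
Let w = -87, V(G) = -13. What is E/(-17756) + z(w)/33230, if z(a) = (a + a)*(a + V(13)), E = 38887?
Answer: -98326061/59003188 ≈ -1.6665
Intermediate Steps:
z(a) = 2*a*(-13 + a) (z(a) = (a + a)*(a - 13) = (2*a)*(-13 + a) = 2*a*(-13 + a))
E/(-17756) + z(w)/33230 = 38887/(-17756) + (2*(-87)*(-13 - 87))/33230 = 38887*(-1/17756) + (2*(-87)*(-100))*(1/33230) = -38887/17756 + 17400*(1/33230) = -38887/17756 + 1740/3323 = -98326061/59003188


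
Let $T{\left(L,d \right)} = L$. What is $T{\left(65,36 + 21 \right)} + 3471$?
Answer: $3536$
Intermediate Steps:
$T{\left(65,36 + 21 \right)} + 3471 = 65 + 3471 = 3536$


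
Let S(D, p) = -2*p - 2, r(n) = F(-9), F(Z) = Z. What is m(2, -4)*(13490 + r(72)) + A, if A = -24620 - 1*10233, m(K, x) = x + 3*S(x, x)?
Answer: 153881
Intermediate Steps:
r(n) = -9
S(D, p) = -2 - 2*p
m(K, x) = -6 - 5*x (m(K, x) = x + 3*(-2 - 2*x) = x + (-6 - 6*x) = -6 - 5*x)
A = -34853 (A = -24620 - 10233 = -34853)
m(2, -4)*(13490 + r(72)) + A = (-6 - 5*(-4))*(13490 - 9) - 34853 = (-6 + 20)*13481 - 34853 = 14*13481 - 34853 = 188734 - 34853 = 153881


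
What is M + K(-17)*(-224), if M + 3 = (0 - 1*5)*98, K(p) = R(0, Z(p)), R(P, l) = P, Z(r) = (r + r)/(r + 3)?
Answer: -493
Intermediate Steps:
Z(r) = 2*r/(3 + r) (Z(r) = (2*r)/(3 + r) = 2*r/(3 + r))
K(p) = 0
M = -493 (M = -3 + (0 - 1*5)*98 = -3 + (0 - 5)*98 = -3 - 5*98 = -3 - 490 = -493)
M + K(-17)*(-224) = -493 + 0*(-224) = -493 + 0 = -493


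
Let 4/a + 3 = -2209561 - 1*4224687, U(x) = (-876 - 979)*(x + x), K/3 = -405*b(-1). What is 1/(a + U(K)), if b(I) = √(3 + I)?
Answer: 6434251/420597199700693657928011246 + 93307421760938328825*√2/841194399401387315856022492 ≈ 1.5687e-7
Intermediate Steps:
K = -1215*√2 (K = 3*(-405*√(3 - 1)) = 3*(-405*√2) = -1215*√2 ≈ -1718.3)
U(x) = -3710*x
a = -4/6434251 (a = 4/(-3 + (-2209561 - 1*4224687)) = 4/(-3 + (-2209561 - 4224687)) = 4/(-3 - 6434248) = 4/(-6434251) = 4*(-1/6434251) = -4/6434251 ≈ -6.2167e-7)
1/(a + U(K)) = 1/(-4/6434251 - (-4507650)*√2) = 1/(-4/6434251 + 4507650*√2)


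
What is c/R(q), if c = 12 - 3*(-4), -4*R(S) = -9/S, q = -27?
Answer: -288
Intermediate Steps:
R(S) = 9/(4*S) (R(S) = -(-9)/(4*S) = 9/(4*S))
c = 24 (c = 12 + 12 = 24)
c/R(q) = 24/(((9/4)/(-27))) = 24/(((9/4)*(-1/27))) = 24/(-1/12) = 24*(-12) = -288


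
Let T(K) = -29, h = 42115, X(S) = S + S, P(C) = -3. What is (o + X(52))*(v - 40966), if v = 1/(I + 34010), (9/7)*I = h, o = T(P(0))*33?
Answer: 20997673670533/600895 ≈ 3.4944e+7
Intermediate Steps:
X(S) = 2*S
o = -957 (o = -29*33 = -957)
I = 294805/9 (I = (7/9)*42115 = 294805/9 ≈ 32756.)
v = 9/600895 (v = 1/(294805/9 + 34010) = 1/(600895/9) = 9/600895 ≈ 1.4978e-5)
(o + X(52))*(v - 40966) = (-957 + 2*52)*(9/600895 - 40966) = (-957 + 104)*(-24616264561/600895) = -853*(-24616264561/600895) = 20997673670533/600895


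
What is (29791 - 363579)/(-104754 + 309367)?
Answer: -333788/204613 ≈ -1.6313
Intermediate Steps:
(29791 - 363579)/(-104754 + 309367) = -333788/204613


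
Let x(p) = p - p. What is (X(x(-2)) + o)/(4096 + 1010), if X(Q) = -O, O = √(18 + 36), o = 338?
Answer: 169/2553 - √6/1702 ≈ 0.064757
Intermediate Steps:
O = 3*√6 (O = √54 = 3*√6 ≈ 7.3485)
x(p) = 0
X(Q) = -3*√6
(X(x(-2)) + o)/(4096 + 1010) = (-3*√6 + 338)/(4096 + 1010) = (338 - 3*√6)/5106 = (338 - 3*√6)*(1/5106) = 169/2553 - √6/1702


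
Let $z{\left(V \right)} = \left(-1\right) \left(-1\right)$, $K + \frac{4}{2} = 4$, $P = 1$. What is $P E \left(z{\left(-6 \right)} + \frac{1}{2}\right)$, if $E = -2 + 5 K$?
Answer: $12$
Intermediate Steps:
$K = 2$ ($K = -2 + 4 = 2$)
$E = 8$ ($E = -2 + 5 \cdot 2 = -2 + 10 = 8$)
$z{\left(V \right)} = 1$
$P E \left(z{\left(-6 \right)} + \frac{1}{2}\right) = 1 \cdot 8 \left(1 + \frac{1}{2}\right) = 8 \left(1 + \frac{1}{2}\right) = 8 \cdot \frac{3}{2} = 12$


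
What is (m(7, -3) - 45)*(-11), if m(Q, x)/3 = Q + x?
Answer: 363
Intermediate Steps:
m(Q, x) = 3*Q + 3*x (m(Q, x) = 3*(Q + x) = 3*Q + 3*x)
(m(7, -3) - 45)*(-11) = ((3*7 + 3*(-3)) - 45)*(-11) = ((21 - 9) - 45)*(-11) = (12 - 45)*(-11) = -33*(-11) = 363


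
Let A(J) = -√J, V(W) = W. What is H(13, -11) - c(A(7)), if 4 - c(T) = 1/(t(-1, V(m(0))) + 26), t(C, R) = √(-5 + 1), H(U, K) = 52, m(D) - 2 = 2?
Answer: 16333/340 - I/340 ≈ 48.038 - 0.0029412*I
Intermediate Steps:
m(D) = 4 (m(D) = 2 + 2 = 4)
t(C, R) = 2*I (t(C, R) = √(-4) = 2*I)
c(T) = 4 - (26 - 2*I)/680 (c(T) = 4 - 1/(2*I + 26) = 4 - 1/(26 + 2*I) = 4 - (26 - 2*I)/680)
H(13, -11) - c(A(7)) = 52 - (1347/340 + I/340) = 52 + (-1347/340 - I/340) = 16333/340 - I/340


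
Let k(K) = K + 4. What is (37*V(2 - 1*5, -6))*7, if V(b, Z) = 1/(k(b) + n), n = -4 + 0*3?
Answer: -259/3 ≈ -86.333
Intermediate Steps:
n = -4 (n = -4 + 0 = -4)
k(K) = 4 + K
V(b, Z) = 1/b (V(b, Z) = 1/((4 + b) - 4) = 1/b)
(37*V(2 - 1*5, -6))*7 = (37/(2 - 1*5))*7 = (37/(2 - 5))*7 = (37/(-3))*7 = (37*(-⅓))*7 = -37/3*7 = -259/3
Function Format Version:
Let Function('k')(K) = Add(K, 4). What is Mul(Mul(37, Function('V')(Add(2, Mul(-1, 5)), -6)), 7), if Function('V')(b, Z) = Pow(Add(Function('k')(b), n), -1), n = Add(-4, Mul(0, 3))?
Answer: Rational(-259, 3) ≈ -86.333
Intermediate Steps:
n = -4 (n = Add(-4, 0) = -4)
Function('k')(K) = Add(4, K)
Function('V')(b, Z) = Pow(b, -1) (Function('V')(b, Z) = Pow(Add(Add(4, b), -4), -1) = Pow(b, -1))
Mul(Mul(37, Function('V')(Add(2, Mul(-1, 5)), -6)), 7) = Mul(Mul(37, Pow(Add(2, Mul(-1, 5)), -1)), 7) = Mul(Mul(37, Pow(Add(2, -5), -1)), 7) = Mul(Mul(37, Pow(-3, -1)), 7) = Mul(Mul(37, Rational(-1, 3)), 7) = Mul(Rational(-37, 3), 7) = Rational(-259, 3)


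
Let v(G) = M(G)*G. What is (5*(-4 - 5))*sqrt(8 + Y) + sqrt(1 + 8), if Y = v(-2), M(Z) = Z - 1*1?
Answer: 3 - 45*sqrt(14) ≈ -165.37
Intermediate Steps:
M(Z) = -1 + Z (M(Z) = Z - 1 = -1 + Z)
v(G) = G*(-1 + G) (v(G) = (-1 + G)*G = G*(-1 + G))
Y = 6 (Y = -2*(-1 - 2) = -2*(-3) = 6)
(5*(-4 - 5))*sqrt(8 + Y) + sqrt(1 + 8) = (5*(-4 - 5))*sqrt(8 + 6) + sqrt(1 + 8) = (5*(-9))*sqrt(14) + sqrt(9) = -45*sqrt(14) + 3 = 3 - 45*sqrt(14)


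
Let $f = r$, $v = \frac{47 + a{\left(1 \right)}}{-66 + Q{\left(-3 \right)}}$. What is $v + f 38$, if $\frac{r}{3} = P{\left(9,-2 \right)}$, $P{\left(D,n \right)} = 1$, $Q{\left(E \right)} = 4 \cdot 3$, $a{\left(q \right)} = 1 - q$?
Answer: $\frac{6109}{54} \approx 113.13$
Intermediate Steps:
$Q{\left(E \right)} = 12$
$v = - \frac{47}{54}$ ($v = \frac{47 + \left(1 - 1\right)}{-66 + 12} = \frac{47 + \left(1 - 1\right)}{-54} = \left(47 + 0\right) \left(- \frac{1}{54}\right) = 47 \left(- \frac{1}{54}\right) = - \frac{47}{54} \approx -0.87037$)
$r = 3$ ($r = 3 \cdot 1 = 3$)
$f = 3$
$v + f 38 = - \frac{47}{54} + 3 \cdot 38 = - \frac{47}{54} + 114 = \frac{6109}{54}$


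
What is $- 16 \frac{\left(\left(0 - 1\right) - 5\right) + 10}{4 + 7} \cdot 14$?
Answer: $- \frac{896}{11} \approx -81.455$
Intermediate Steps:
$- 16 \frac{\left(\left(0 - 1\right) - 5\right) + 10}{4 + 7} \cdot 14 = - 16 \frac{\left(-1 - 5\right) + 10}{11} \cdot 14 = - 16 \left(-6 + 10\right) \frac{1}{11} \cdot 14 = - 16 \cdot 4 \cdot \frac{1}{11} \cdot 14 = \left(-16\right) \frac{4}{11} \cdot 14 = \left(- \frac{64}{11}\right) 14 = - \frac{896}{11}$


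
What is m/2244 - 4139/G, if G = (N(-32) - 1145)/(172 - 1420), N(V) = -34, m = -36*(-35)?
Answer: -321939823/73491 ≈ -4380.7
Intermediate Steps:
m = 1260
G = 393/416 (G = (-34 - 1145)/(172 - 1420) = -1179/(-1248) = -1179*(-1/1248) = 393/416 ≈ 0.94471)
m/2244 - 4139/G = 1260/2244 - 4139/393/416 = 1260*(1/2244) - 4139*416/393 = 105/187 - 1721824/393 = -321939823/73491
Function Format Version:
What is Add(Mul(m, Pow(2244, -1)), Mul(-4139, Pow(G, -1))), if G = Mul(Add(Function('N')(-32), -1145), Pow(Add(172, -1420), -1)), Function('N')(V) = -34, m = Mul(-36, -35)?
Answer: Rational(-321939823, 73491) ≈ -4380.7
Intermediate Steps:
m = 1260
G = Rational(393, 416) (G = Mul(Add(-34, -1145), Pow(Add(172, -1420), -1)) = Mul(-1179, Pow(-1248, -1)) = Mul(-1179, Rational(-1, 1248)) = Rational(393, 416) ≈ 0.94471)
Add(Mul(m, Pow(2244, -1)), Mul(-4139, Pow(G, -1))) = Add(Mul(1260, Pow(2244, -1)), Mul(-4139, Pow(Rational(393, 416), -1))) = Add(Mul(1260, Rational(1, 2244)), Mul(-4139, Rational(416, 393))) = Add(Rational(105, 187), Rational(-1721824, 393)) = Rational(-321939823, 73491)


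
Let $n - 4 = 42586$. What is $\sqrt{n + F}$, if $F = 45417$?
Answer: $\sqrt{88007} \approx 296.66$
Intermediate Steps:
$n = 42590$ ($n = 4 + 42586 = 42590$)
$\sqrt{n + F} = \sqrt{42590 + 45417} = \sqrt{88007}$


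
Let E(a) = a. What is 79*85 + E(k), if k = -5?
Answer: 6710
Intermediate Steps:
79*85 + E(k) = 79*85 - 5 = 6715 - 5 = 6710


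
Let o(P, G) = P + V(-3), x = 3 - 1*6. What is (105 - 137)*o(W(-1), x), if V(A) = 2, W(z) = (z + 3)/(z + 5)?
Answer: -80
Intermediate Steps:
W(z) = (3 + z)/(5 + z)
x = -3 (x = 3 - 6 = -3)
o(P, G) = 2 + P (o(P, G) = P + 2 = 2 + P)
(105 - 137)*o(W(-1), x) = (105 - 137)*(2 + (3 - 1)/(5 - 1)) = -32*(2 + 2/4) = -32*(2 + (¼)*2) = -32*(2 + ½) = -32*5/2 = -80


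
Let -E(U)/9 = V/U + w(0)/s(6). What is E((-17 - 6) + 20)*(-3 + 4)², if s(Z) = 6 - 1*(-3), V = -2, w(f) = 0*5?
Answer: -6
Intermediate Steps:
w(f) = 0
s(Z) = 9 (s(Z) = 6 + 3 = 9)
E(U) = 18/U (E(U) = -9*(-2/U + 0/9) = -9*(-2/U + 0*(⅑)) = -9*(-2/U + 0) = -(-18)/U = 18/U)
E((-17 - 6) + 20)*(-3 + 4)² = (18/((-17 - 6) + 20))*(-3 + 4)² = (18/(-23 + 20))*1² = (18/(-3))*1 = (18*(-⅓))*1 = -6*1 = -6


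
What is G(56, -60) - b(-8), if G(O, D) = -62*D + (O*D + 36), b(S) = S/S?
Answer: 395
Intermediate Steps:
b(S) = 1
G(O, D) = 36 - 62*D + D*O (G(O, D) = -62*D + (D*O + 36) = -62*D + (36 + D*O) = 36 - 62*D + D*O)
G(56, -60) - b(-8) = (36 - 62*(-60) - 60*56) - 1*1 = (36 + 3720 - 3360) - 1 = 396 - 1 = 395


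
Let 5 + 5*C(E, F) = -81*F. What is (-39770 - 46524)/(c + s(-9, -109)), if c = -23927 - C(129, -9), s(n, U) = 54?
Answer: 431470/120089 ≈ 3.5929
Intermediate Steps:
C(E, F) = -1 - 81*F/5 (C(E, F) = -1 + (-81*F)/5 = -1 - 81*F/5)
c = -120359/5 (c = -23927 - (-1 - 81/5*(-9)) = -23927 - (-1 + 729/5) = -23927 - 1*724/5 = -23927 - 724/5 = -120359/5 ≈ -24072.)
(-39770 - 46524)/(c + s(-9, -109)) = (-39770 - 46524)/(-120359/5 + 54) = -86294/(-120089/5) = -86294*(-5/120089) = 431470/120089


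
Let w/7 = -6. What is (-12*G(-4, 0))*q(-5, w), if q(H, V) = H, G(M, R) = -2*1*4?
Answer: -480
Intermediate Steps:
w = -42 (w = 7*(-6) = -42)
G(M, R) = -8 (G(M, R) = -2*4 = -8)
(-12*G(-4, 0))*q(-5, w) = -12*(-8)*(-5) = 96*(-5) = -480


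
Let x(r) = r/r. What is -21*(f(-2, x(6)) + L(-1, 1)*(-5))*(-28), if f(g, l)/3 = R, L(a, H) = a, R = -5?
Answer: -5880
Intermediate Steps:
x(r) = 1
f(g, l) = -15 (f(g, l) = 3*(-5) = -15)
-21*(f(-2, x(6)) + L(-1, 1)*(-5))*(-28) = -21*(-15 - 1*(-5))*(-28) = -21*(-15 + 5)*(-28) = -21*(-10)*(-28) = 210*(-28) = -5880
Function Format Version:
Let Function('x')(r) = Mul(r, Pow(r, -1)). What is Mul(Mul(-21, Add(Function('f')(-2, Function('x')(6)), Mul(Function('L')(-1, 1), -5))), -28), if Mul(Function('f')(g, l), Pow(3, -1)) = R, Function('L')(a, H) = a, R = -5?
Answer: -5880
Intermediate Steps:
Function('x')(r) = 1
Function('f')(g, l) = -15 (Function('f')(g, l) = Mul(3, -5) = -15)
Mul(Mul(-21, Add(Function('f')(-2, Function('x')(6)), Mul(Function('L')(-1, 1), -5))), -28) = Mul(Mul(-21, Add(-15, Mul(-1, -5))), -28) = Mul(Mul(-21, Add(-15, 5)), -28) = Mul(Mul(-21, -10), -28) = Mul(210, -28) = -5880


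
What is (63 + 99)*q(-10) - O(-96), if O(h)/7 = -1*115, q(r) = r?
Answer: -815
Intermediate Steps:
O(h) = -805 (O(h) = 7*(-1*115) = 7*(-115) = -805)
(63 + 99)*q(-10) - O(-96) = (63 + 99)*(-10) - 1*(-805) = 162*(-10) + 805 = -1620 + 805 = -815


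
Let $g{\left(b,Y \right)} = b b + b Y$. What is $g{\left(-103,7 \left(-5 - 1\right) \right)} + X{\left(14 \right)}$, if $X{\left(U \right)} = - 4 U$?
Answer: $14879$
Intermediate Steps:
$g{\left(b,Y \right)} = b^{2} + Y b$
$g{\left(-103,7 \left(-5 - 1\right) \right)} + X{\left(14 \right)} = - 103 \left(7 \left(-5 - 1\right) - 103\right) - 56 = - 103 \left(7 \left(-6\right) - 103\right) - 56 = - 103 \left(-42 - 103\right) - 56 = \left(-103\right) \left(-145\right) - 56 = 14935 - 56 = 14879$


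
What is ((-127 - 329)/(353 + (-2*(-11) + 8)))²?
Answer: 207936/146689 ≈ 1.4175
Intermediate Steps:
((-127 - 329)/(353 + (-2*(-11) + 8)))² = (-456/(353 + (22 + 8)))² = (-456/(353 + 30))² = (-456/383)² = 207936/146689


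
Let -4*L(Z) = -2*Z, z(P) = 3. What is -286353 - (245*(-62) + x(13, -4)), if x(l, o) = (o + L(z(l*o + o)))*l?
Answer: -542261/2 ≈ -2.7113e+5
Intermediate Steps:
L(Z) = Z/2 (L(Z) = -(-1)*Z/2 = Z/2)
x(l, o) = l*(3/2 + o) (x(l, o) = (o + (½)*3)*l = (o + 3/2)*l = (3/2 + o)*l = l*(3/2 + o))
-286353 - (245*(-62) + x(13, -4)) = -286353 - (245*(-62) + (½)*13*(3 + 2*(-4))) = -286353 - (-15190 + (½)*13*(3 - 8)) = -286353 - (-15190 + (½)*13*(-5)) = -286353 - (-15190 - 65/2) = -286353 - 1*(-30445/2) = -286353 + 30445/2 = -542261/2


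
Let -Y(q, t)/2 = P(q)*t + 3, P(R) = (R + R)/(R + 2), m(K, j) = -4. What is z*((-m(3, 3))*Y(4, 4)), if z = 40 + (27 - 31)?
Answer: -2400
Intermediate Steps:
P(R) = 2*R/(2 + R) (P(R) = (2*R)/(2 + R) = 2*R/(2 + R))
Y(q, t) = -6 - 4*q*t/(2 + q) (Y(q, t) = -2*((2*q/(2 + q))*t + 3) = -2*(2*q*t/(2 + q) + 3) = -2*(3 + 2*q*t/(2 + q)) = -6 - 4*q*t/(2 + q))
z = 36 (z = 40 - 4 = 36)
z*((-m(3, 3))*Y(4, 4)) = 36*((-1*(-4))*(2*(-6 - 3*4 - 2*4*4)/(2 + 4))) = 36*(4*(2*(-6 - 12 - 32)/6)) = 36*(4*(2*(1/6)*(-50))) = 36*(4*(-50/3)) = 36*(-200/3) = -2400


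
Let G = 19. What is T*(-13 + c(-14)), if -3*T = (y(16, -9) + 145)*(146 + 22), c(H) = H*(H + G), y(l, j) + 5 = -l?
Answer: 576352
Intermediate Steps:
y(l, j) = -5 - l
c(H) = H*(19 + H) (c(H) = H*(H + 19) = H*(19 + H))
T = -6944 (T = -((-5 - 1*16) + 145)*(146 + 22)/3 = -((-5 - 16) + 145)*168/3 = -(-21 + 145)*168/3 = -124*168/3 = -1/3*20832 = -6944)
T*(-13 + c(-14)) = -6944*(-13 - 14*(19 - 14)) = -6944*(-13 - 14*5) = -6944*(-13 - 70) = -6944*(-83) = 576352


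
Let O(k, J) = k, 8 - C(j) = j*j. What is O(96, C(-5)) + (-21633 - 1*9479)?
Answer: -31016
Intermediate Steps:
C(j) = 8 - j² (C(j) = 8 - j*j = 8 - j²)
O(96, C(-5)) + (-21633 - 1*9479) = 96 + (-21633 - 1*9479) = 96 + (-21633 - 9479) = 96 - 31112 = -31016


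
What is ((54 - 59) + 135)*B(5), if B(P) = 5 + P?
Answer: 1300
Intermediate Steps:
((54 - 59) + 135)*B(5) = ((54 - 59) + 135)*(5 + 5) = (-5 + 135)*10 = 130*10 = 1300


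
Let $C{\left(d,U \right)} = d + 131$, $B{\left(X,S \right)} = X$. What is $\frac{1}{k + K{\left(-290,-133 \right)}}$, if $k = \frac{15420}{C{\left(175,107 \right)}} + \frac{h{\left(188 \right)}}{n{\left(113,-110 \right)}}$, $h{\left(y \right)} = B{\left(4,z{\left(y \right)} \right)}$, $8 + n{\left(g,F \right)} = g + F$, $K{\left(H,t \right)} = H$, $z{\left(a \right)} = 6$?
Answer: $- \frac{255}{61304} \approx -0.0041596$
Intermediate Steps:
$n{\left(g,F \right)} = -8 + F + g$ ($n{\left(g,F \right)} = -8 + \left(g + F\right) = -8 + \left(F + g\right) = -8 + F + g$)
$C{\left(d,U \right)} = 131 + d$
$h{\left(y \right)} = 4$
$k = \frac{12646}{255}$ ($k = \frac{15420}{131 + 175} + \frac{4}{-8 - 110 + 113} = \frac{15420}{306} + \frac{4}{-5} = 15420 \cdot \frac{1}{306} + 4 \left(- \frac{1}{5}\right) = \frac{2570}{51} - \frac{4}{5} = \frac{12646}{255} \approx 49.592$)
$\frac{1}{k + K{\left(-290,-133 \right)}} = \frac{1}{\frac{12646}{255} - 290} = \frac{1}{- \frac{61304}{255}} = - \frac{255}{61304}$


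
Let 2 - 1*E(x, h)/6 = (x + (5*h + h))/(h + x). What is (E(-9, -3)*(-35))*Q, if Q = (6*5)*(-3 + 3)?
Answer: 0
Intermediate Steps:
E(x, h) = 12 - 6*(x + 6*h)/(h + x) (E(x, h) = 12 - 6*(x + (5*h + h))/(h + x) = 12 - 6*(x + 6*h)/(h + x))
Q = 0 (Q = 30*0 = 0)
(E(-9, -3)*(-35))*Q = ((6*(-9 - 4*(-3))/(-3 - 9))*(-35))*0 = ((6*(-9 + 12)/(-12))*(-35))*0 = ((6*(-1/12)*3)*(-35))*0 = -3/2*(-35)*0 = (105/2)*0 = 0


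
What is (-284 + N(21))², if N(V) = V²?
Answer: 24649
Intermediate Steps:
(-284 + N(21))² = (-284 + 21²)² = (-284 + 441)² = 157² = 24649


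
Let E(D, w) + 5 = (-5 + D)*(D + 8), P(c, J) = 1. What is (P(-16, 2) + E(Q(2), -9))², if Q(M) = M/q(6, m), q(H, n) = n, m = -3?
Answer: 168100/81 ≈ 2075.3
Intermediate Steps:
Q(M) = -M/3 (Q(M) = M/(-3) = M*(-⅓) = -M/3)
E(D, w) = -5 + (-5 + D)*(8 + D) (E(D, w) = -5 + (-5 + D)*(D + 8) = -5 + (-5 + D)*(8 + D))
(P(-16, 2) + E(Q(2), -9))² = (1 + (-45 + (-⅓*2)² + 3*(-⅓*2)))² = (1 + (-45 + (-⅔)² + 3*(-⅔)))² = (1 + (-45 + 4/9 - 2))² = (1 - 419/9)² = (-410/9)² = 168100/81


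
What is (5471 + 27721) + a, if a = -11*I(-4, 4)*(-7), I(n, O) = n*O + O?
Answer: 32268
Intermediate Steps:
I(n, O) = O + O*n (I(n, O) = O*n + O = O + O*n)
a = -924 (a = -44*(1 - 4)*(-7) = -44*(-3)*(-7) = -11*(-12)*(-7) = 132*(-7) = -924)
(5471 + 27721) + a = (5471 + 27721) - 924 = 33192 - 924 = 32268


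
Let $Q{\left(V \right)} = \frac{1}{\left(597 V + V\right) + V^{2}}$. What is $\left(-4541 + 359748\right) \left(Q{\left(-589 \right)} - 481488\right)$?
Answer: $- \frac{906618940748023}{5301} \approx -1.7103 \cdot 10^{11}$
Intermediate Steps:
$Q{\left(V \right)} = \frac{1}{V^{2} + 598 V}$ ($Q{\left(V \right)} = \frac{1}{598 V + V^{2}} = \frac{1}{V^{2} + 598 V}$)
$\left(-4541 + 359748\right) \left(Q{\left(-589 \right)} - 481488\right) = \left(-4541 + 359748\right) \left(\frac{1}{\left(-589\right) \left(598 - 589\right)} - 481488\right) = 355207 \left(- \frac{1}{589 \cdot 9} - 481488\right) = 355207 \left(\left(- \frac{1}{589}\right) \frac{1}{9} - 481488\right) = 355207 \left(- \frac{1}{5301} - 481488\right) = 355207 \left(- \frac{2552367889}{5301}\right) = - \frac{906618940748023}{5301}$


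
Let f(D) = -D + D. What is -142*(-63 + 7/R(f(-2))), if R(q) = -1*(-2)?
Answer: 8449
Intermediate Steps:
f(D) = 0
R(q) = 2
-142*(-63 + 7/R(f(-2))) = -142*(-63 + 7/2) = -142*(-119/2) = 8449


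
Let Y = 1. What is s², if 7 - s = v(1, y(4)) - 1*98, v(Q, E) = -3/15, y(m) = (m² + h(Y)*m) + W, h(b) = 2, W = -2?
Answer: 276676/25 ≈ 11067.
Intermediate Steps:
y(m) = -2 + m² + 2*m (y(m) = (m² + 2*m) - 2 = -2 + m² + 2*m)
v(Q, E) = -⅕ (v(Q, E) = -3*1/15 = -⅕)
s = 526/5 (s = 7 - (-⅕ - 1*98) = 7 - (-⅕ - 98) = 7 - 1*(-491/5) = 7 + 491/5 = 526/5 ≈ 105.20)
s² = (526/5)² = 276676/25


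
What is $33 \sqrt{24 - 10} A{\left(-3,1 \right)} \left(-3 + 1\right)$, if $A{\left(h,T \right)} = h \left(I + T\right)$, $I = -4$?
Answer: $- 594 \sqrt{14} \approx -2222.5$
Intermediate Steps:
$A{\left(h,T \right)} = h \left(-4 + T\right)$
$33 \sqrt{24 - 10} A{\left(-3,1 \right)} \left(-3 + 1\right) = 33 \sqrt{24 - 10} - 3 \left(-4 + 1\right) \left(-3 + 1\right) = 33 \sqrt{14} \left(-3\right) \left(-3\right) \left(-2\right) = 33 \sqrt{14} \cdot 9 \left(-2\right) = 33 \sqrt{14} \left(-18\right) = - 594 \sqrt{14}$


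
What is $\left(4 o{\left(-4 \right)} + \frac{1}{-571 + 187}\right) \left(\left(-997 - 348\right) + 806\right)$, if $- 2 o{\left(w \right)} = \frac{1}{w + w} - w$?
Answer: $\frac{1604603}{384} \approx 4178.7$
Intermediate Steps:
$o{\left(w \right)} = \frac{w}{2} - \frac{1}{4 w}$ ($o{\left(w \right)} = - \frac{\frac{1}{w + w} - w}{2} = - \frac{\frac{1}{2 w} - w}{2} = \frac{w}{2} - \frac{1}{4 w}$)
$\left(4 o{\left(-4 \right)} + \frac{1}{-571 + 187}\right) \left(\left(-997 - 348\right) + 806\right) = \left(4 \left(\frac{1}{2} \left(-4\right) - \frac{1}{4 \left(-4\right)}\right) + \frac{1}{-571 + 187}\right) \left(\left(-997 - 348\right) + 806\right) = \left(4 \left(-2 - - \frac{1}{16}\right) + \frac{1}{-384}\right) \left(-1345 + 806\right) = \left(4 \left(-2 + \frac{1}{16}\right) - \frac{1}{384}\right) \left(-539\right) = \left(4 \left(- \frac{31}{16}\right) - \frac{1}{384}\right) \left(-539\right) = \left(- \frac{31}{4} - \frac{1}{384}\right) \left(-539\right) = \left(- \frac{2977}{384}\right) \left(-539\right) = \frac{1604603}{384}$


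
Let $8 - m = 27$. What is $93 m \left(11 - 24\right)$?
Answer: $22971$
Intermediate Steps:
$m = -19$ ($m = 8 - 27 = -19$)
$93 m \left(11 - 24\right) = 93 \left(-19\right) \left(11 - 24\right) = - 1767 \left(11 - 24\right) = \left(-1767\right) \left(-13\right) = 22971$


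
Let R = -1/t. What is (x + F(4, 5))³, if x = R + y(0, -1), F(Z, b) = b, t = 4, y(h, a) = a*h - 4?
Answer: 27/64 ≈ 0.42188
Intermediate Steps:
y(h, a) = -4 + a*h
R = -¼ (R = -1/4 = -1*¼ = -¼ ≈ -0.25000)
x = -17/4 (x = -¼ + (-4 - 1*0) = -¼ + (-4 + 0) = -¼ - 4 = -17/4 ≈ -4.2500)
(x + F(4, 5))³ = (-17/4 + 5)³ = (¾)³ = 27/64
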